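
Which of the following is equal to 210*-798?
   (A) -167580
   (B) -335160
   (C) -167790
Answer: A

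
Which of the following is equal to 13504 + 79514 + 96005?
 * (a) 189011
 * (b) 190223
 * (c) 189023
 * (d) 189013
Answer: c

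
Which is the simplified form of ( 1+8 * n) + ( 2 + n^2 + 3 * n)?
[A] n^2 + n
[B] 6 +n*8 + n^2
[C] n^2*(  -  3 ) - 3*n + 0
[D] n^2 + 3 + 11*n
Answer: D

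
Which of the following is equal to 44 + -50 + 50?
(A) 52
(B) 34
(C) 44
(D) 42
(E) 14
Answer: C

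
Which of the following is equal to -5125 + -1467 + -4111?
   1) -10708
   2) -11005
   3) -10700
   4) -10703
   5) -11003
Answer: 4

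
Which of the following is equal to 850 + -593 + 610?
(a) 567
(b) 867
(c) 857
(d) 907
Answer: b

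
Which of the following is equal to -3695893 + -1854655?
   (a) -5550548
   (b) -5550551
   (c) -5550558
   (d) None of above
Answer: a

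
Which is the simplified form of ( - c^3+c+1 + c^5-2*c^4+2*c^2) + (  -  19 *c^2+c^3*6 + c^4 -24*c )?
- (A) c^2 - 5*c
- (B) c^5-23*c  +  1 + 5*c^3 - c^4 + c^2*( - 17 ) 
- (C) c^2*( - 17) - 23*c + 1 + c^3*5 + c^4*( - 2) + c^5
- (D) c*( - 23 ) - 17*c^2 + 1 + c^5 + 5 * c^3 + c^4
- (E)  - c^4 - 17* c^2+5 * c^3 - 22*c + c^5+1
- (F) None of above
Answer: B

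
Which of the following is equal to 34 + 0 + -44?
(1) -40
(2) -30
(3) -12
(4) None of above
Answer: 4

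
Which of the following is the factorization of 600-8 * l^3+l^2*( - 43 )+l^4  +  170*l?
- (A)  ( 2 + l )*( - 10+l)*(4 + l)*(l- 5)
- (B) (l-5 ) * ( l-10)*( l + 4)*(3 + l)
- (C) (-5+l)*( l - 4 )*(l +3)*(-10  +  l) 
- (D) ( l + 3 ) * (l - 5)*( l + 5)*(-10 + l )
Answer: B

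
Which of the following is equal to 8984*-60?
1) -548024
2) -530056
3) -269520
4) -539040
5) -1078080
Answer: 4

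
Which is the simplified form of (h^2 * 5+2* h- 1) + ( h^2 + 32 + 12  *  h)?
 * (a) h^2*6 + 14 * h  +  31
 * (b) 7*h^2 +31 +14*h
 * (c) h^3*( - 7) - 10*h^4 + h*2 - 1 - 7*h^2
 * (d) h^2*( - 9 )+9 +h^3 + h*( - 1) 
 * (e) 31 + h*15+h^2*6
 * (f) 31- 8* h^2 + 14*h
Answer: a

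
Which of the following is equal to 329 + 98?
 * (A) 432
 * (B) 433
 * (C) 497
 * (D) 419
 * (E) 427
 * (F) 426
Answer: E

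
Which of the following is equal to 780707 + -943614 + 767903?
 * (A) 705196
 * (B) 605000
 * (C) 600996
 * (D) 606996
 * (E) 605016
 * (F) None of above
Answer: F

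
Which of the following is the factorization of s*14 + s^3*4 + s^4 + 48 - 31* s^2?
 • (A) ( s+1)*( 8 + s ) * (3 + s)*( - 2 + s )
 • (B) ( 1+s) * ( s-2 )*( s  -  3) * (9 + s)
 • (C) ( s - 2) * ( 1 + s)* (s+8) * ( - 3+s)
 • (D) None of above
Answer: C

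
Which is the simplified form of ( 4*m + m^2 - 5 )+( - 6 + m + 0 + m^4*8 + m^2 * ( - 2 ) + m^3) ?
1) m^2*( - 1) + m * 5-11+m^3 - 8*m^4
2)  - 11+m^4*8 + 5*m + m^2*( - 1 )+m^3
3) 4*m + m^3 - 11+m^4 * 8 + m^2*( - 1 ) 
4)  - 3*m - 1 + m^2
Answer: 2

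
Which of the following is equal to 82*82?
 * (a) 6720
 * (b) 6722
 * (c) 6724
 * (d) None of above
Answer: c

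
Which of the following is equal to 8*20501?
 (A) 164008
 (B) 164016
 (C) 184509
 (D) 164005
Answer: A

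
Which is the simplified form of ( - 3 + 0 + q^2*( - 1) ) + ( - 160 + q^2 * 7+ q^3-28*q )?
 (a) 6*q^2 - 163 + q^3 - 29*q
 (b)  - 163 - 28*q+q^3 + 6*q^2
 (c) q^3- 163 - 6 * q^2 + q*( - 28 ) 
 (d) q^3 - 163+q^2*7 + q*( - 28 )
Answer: b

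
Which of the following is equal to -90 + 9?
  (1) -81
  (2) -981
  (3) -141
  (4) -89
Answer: 1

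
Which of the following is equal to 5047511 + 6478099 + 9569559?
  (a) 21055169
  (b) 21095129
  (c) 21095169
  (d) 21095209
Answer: c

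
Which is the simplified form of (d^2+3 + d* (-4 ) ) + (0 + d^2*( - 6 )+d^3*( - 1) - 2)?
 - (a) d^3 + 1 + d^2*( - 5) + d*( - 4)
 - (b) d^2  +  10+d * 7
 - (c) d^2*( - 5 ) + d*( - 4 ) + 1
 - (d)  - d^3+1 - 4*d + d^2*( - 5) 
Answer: d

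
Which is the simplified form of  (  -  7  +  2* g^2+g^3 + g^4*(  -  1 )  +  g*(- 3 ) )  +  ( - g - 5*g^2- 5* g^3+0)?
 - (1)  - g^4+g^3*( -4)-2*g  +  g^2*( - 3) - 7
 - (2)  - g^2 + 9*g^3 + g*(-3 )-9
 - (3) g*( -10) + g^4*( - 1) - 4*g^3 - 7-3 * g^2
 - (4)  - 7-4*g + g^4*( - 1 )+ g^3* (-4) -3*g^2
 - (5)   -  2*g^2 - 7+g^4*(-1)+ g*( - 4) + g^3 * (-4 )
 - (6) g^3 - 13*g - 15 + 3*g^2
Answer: 4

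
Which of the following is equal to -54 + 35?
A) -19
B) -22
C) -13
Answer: A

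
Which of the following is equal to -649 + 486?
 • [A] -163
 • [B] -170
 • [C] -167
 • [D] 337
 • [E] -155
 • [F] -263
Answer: A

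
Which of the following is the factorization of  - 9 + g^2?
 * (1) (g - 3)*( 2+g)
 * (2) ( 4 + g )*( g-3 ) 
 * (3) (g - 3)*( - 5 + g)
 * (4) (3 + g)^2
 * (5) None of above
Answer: 5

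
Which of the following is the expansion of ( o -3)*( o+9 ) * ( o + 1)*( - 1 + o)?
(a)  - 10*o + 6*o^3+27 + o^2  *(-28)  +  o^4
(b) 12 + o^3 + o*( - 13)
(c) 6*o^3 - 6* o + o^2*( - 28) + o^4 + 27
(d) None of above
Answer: c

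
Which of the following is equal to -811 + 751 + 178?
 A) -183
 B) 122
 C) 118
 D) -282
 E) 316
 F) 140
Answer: C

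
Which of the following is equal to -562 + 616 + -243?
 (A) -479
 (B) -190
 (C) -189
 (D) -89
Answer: C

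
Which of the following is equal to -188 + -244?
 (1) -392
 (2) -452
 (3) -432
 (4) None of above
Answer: 3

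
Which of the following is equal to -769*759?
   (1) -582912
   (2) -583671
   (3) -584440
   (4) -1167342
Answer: 2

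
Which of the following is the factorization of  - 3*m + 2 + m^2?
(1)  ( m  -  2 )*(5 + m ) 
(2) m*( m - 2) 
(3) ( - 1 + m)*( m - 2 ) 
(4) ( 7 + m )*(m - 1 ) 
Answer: 3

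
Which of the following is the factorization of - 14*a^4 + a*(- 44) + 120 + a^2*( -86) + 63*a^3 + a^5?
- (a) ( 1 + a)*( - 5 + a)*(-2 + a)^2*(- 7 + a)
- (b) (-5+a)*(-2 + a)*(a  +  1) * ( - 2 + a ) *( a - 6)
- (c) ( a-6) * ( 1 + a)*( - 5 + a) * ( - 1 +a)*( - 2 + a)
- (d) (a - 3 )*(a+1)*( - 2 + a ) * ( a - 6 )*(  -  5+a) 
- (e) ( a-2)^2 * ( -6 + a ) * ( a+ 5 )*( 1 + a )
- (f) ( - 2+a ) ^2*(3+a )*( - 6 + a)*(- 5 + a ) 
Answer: b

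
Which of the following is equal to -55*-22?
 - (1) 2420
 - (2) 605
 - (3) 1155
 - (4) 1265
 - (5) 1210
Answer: 5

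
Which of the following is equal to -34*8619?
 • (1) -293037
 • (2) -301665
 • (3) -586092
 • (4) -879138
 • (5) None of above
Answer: 5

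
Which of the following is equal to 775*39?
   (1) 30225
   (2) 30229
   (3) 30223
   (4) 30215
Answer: 1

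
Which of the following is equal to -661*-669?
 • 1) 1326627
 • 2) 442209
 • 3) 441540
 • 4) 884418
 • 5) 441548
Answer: 2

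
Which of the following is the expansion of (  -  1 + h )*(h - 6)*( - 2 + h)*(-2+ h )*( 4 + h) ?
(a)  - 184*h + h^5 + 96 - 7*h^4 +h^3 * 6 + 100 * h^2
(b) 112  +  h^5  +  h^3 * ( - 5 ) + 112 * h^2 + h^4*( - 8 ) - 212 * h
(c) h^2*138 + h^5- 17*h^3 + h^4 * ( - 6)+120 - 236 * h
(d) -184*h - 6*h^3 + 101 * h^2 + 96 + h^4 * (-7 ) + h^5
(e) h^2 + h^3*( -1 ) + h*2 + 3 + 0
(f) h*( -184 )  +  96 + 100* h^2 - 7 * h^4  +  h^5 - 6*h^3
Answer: f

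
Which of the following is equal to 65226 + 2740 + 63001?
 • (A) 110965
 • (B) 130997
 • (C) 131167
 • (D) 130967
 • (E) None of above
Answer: D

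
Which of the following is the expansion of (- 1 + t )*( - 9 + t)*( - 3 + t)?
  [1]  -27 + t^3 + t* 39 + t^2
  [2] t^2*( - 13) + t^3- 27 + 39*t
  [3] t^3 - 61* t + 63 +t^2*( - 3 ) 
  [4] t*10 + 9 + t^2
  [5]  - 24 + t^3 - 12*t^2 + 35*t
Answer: 2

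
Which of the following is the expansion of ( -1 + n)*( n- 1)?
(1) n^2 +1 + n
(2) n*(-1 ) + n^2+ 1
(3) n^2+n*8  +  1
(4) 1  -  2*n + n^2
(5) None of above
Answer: 4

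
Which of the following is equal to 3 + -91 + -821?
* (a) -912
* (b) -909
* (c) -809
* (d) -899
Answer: b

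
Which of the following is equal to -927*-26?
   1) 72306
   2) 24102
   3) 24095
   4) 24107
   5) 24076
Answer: 2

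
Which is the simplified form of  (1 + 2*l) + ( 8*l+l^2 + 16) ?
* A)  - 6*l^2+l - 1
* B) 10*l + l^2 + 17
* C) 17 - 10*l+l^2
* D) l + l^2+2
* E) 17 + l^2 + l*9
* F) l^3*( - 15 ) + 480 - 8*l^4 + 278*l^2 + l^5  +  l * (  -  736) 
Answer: B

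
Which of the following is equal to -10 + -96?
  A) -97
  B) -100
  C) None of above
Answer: C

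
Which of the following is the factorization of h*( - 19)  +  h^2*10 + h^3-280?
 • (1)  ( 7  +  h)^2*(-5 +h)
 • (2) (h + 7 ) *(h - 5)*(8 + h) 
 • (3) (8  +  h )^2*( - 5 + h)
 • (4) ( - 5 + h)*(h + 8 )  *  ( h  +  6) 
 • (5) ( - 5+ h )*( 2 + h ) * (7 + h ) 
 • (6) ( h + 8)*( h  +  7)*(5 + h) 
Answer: 2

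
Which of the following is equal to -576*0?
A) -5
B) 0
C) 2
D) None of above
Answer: B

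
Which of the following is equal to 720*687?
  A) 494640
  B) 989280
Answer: A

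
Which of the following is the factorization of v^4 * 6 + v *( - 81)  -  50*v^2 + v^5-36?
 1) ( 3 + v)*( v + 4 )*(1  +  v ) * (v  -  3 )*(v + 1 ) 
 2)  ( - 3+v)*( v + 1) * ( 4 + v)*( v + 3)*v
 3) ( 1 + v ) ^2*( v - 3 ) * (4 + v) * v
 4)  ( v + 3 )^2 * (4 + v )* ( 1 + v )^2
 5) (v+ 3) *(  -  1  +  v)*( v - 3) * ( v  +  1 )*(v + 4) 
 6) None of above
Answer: 1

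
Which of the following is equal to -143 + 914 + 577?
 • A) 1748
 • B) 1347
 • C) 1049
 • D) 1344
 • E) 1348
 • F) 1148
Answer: E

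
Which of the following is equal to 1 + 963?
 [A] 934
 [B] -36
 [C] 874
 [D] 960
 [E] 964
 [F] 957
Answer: E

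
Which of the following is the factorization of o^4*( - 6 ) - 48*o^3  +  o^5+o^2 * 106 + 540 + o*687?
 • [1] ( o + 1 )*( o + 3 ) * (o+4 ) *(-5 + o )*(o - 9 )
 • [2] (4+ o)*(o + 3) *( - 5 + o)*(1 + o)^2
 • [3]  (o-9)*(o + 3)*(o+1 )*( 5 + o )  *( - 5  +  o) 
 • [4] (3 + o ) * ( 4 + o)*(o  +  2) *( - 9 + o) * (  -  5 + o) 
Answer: 1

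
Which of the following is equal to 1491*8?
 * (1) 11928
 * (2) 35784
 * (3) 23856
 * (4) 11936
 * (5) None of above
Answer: 1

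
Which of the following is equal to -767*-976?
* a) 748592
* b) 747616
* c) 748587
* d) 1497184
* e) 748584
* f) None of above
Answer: a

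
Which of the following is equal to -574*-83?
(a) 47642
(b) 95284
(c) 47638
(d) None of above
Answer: a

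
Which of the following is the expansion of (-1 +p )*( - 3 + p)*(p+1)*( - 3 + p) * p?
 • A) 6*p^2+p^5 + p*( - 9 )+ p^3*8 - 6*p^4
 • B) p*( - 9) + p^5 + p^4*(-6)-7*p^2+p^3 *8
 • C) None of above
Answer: A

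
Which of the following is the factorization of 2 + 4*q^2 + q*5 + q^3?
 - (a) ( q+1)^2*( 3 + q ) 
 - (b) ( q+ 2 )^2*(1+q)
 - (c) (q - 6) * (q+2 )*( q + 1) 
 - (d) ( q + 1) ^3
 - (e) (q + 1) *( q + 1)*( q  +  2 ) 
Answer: e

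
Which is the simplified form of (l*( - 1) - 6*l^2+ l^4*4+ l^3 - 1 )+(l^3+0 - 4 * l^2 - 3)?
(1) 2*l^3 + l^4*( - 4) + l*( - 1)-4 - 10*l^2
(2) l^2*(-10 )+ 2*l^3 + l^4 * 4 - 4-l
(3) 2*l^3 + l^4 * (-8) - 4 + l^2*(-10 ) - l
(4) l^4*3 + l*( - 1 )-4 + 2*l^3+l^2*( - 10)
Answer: 2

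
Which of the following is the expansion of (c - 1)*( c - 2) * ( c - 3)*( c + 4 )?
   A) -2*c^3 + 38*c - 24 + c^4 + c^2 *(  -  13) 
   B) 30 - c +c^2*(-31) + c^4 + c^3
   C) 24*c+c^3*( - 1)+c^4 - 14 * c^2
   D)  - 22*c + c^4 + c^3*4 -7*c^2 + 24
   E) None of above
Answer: A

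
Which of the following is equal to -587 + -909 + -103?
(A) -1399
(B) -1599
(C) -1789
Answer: B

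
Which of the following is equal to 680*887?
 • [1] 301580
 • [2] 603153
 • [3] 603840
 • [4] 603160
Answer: 4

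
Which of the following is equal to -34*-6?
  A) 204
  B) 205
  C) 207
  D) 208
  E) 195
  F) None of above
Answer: A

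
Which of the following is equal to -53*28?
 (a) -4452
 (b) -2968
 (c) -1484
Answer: c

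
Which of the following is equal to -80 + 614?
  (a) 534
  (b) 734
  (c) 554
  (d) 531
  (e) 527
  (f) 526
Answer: a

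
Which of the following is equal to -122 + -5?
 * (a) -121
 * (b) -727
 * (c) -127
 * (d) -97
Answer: c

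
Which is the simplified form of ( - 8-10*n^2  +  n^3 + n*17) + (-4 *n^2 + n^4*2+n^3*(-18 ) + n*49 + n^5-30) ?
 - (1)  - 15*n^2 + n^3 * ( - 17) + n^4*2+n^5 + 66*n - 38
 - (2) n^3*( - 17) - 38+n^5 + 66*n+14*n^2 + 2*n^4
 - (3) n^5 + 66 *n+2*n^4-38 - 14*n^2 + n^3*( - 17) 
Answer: 3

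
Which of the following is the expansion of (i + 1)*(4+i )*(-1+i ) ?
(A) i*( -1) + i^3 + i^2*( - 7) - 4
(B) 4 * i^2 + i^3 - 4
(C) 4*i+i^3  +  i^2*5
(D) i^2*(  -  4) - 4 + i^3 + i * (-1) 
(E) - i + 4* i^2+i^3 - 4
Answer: E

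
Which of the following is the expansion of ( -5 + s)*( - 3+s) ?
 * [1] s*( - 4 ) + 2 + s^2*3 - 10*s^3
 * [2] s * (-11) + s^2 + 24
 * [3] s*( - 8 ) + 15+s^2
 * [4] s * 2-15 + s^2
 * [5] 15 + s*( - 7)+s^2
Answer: 3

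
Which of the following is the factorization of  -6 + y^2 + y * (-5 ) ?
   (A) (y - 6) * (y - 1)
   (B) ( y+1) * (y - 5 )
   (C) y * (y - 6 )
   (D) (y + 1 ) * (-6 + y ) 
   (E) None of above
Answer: D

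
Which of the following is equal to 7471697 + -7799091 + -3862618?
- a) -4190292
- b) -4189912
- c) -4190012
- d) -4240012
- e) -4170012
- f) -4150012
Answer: c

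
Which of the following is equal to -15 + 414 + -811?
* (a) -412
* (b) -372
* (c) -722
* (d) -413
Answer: a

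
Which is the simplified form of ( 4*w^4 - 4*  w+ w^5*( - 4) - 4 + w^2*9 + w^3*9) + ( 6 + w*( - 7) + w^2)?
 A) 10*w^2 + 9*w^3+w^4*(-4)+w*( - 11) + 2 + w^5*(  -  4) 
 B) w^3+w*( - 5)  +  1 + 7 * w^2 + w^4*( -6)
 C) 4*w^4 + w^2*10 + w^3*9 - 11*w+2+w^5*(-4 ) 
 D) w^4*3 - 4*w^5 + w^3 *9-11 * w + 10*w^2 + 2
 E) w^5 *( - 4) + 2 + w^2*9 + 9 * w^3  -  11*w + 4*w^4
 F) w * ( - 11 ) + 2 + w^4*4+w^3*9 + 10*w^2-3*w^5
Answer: C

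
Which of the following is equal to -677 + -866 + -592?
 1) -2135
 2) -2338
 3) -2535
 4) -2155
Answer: 1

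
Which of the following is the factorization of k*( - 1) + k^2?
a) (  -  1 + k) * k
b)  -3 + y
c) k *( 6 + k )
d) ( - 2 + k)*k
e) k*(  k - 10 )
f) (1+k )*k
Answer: a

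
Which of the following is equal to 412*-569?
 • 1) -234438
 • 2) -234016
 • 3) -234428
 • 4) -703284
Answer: 3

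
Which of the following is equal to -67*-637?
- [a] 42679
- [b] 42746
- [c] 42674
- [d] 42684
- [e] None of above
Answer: a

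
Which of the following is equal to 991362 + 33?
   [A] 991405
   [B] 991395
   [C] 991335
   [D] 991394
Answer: B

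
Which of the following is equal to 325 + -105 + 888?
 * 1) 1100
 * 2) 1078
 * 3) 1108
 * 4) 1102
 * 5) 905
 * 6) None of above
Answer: 3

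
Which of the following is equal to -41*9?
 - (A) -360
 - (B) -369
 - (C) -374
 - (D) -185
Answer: B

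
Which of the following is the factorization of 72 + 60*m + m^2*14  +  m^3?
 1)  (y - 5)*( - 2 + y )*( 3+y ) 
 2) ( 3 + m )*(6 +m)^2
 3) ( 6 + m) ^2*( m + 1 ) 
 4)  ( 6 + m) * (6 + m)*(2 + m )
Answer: 4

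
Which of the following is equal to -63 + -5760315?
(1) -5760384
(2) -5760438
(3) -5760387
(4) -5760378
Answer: 4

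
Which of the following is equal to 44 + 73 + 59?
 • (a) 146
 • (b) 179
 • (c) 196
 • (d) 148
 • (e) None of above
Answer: e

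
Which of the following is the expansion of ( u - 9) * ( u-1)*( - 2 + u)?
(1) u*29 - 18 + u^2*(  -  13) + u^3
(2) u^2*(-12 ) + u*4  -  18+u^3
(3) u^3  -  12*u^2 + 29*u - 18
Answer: 3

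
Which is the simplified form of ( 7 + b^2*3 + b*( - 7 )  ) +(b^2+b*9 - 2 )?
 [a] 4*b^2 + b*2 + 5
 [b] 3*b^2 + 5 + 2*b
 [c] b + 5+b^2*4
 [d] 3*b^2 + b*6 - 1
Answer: a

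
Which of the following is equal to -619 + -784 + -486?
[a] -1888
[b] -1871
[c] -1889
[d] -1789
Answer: c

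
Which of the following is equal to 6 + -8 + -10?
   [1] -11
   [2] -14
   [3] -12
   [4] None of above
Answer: 3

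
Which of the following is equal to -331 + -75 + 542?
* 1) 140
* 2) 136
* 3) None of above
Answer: 2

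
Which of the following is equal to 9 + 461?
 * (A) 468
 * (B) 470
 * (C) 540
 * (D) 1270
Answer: B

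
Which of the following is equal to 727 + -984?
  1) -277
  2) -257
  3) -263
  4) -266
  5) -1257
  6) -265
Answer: 2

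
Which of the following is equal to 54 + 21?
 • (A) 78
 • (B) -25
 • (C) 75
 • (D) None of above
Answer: C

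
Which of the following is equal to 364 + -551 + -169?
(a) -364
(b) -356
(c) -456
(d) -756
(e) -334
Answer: b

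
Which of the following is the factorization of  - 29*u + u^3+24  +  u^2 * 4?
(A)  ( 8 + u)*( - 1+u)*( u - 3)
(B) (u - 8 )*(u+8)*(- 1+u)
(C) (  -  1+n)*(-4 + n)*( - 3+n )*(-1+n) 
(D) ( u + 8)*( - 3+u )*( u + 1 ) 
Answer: A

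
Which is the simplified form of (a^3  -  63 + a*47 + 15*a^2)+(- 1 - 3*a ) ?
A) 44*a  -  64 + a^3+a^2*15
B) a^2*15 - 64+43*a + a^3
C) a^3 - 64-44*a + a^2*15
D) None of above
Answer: A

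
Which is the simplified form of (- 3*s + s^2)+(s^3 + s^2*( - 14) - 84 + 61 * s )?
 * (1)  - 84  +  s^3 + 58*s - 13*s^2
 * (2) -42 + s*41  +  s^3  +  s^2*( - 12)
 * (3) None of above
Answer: 1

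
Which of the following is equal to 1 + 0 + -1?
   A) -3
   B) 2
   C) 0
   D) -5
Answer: C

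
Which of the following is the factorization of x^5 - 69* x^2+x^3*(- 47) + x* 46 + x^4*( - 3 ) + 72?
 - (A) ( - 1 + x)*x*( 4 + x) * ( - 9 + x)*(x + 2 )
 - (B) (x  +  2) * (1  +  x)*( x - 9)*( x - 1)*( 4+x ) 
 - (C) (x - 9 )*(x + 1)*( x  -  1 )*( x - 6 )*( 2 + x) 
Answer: B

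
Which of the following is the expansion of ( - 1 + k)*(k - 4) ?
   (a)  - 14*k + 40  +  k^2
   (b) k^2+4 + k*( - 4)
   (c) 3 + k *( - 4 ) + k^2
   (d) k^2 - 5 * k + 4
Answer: d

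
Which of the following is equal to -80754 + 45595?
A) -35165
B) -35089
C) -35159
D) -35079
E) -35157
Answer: C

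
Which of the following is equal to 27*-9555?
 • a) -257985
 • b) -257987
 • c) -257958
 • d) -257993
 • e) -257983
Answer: a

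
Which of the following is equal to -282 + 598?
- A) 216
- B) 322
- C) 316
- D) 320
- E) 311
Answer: C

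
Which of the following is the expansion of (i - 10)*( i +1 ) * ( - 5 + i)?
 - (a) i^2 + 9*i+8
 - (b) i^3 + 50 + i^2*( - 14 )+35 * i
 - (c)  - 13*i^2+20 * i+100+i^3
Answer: b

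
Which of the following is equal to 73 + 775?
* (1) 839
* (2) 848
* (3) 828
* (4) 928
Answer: 2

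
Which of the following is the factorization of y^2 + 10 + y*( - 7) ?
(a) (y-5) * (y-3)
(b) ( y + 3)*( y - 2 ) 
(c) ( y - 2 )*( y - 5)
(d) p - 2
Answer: c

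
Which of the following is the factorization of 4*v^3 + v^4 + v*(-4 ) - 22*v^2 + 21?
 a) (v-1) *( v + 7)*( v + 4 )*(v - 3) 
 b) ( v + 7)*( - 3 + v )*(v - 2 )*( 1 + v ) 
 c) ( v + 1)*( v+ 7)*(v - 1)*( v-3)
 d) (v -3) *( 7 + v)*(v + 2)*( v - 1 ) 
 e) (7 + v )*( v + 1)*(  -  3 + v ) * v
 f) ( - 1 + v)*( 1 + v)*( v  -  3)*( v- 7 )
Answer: c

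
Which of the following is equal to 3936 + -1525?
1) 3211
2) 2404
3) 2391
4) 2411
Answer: 4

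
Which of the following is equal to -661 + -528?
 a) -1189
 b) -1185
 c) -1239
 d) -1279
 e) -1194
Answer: a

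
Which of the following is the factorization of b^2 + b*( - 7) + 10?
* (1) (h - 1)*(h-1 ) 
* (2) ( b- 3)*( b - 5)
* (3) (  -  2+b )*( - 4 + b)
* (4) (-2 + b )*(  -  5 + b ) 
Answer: 4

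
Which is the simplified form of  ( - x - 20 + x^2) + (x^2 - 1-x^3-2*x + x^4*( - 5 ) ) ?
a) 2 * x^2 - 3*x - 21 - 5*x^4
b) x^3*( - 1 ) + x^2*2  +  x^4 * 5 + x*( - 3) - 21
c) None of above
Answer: c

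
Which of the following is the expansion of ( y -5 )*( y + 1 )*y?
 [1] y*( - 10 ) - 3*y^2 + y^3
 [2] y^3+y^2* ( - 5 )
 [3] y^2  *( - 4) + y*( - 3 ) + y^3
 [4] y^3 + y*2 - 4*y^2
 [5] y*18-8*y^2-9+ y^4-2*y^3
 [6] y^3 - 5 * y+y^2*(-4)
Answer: 6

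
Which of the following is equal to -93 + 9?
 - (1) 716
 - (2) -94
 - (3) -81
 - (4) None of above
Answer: 4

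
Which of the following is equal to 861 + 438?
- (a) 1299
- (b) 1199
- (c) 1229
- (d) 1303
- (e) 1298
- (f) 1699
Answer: a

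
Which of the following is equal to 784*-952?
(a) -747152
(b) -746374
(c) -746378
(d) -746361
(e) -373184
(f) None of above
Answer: f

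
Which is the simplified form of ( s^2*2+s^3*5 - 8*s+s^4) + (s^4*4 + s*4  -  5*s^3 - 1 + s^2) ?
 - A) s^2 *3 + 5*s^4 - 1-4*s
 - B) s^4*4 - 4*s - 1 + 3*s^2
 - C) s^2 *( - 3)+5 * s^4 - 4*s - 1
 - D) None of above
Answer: A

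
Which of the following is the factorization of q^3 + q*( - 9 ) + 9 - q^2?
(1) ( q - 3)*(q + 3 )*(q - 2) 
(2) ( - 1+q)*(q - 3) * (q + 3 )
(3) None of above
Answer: 2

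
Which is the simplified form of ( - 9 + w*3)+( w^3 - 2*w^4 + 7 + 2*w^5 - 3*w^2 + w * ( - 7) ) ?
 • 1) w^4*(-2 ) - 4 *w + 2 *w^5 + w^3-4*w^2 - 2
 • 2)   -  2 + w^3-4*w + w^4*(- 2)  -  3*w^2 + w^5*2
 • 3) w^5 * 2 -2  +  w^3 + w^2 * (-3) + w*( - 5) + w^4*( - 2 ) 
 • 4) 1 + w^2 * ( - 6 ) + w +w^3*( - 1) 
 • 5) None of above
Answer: 2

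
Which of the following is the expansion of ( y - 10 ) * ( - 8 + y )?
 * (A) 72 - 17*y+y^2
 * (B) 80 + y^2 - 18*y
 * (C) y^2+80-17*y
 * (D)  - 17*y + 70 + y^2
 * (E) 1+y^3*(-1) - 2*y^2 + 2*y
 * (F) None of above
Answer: B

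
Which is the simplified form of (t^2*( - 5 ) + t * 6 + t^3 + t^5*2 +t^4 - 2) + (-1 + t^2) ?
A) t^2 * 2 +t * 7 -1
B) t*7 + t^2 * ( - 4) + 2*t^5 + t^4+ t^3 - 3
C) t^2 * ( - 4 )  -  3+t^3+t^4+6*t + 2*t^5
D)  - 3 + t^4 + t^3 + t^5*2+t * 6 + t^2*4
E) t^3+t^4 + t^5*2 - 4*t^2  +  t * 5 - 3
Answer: C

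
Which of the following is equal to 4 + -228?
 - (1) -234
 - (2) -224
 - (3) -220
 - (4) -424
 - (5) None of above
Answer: 2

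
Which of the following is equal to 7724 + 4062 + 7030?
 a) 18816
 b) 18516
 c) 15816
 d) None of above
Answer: a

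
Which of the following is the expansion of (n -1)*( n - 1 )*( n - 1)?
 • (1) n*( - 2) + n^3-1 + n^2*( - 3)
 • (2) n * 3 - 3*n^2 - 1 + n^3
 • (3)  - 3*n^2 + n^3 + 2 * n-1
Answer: 2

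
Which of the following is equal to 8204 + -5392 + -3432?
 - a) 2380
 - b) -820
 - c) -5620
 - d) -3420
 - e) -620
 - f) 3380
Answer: e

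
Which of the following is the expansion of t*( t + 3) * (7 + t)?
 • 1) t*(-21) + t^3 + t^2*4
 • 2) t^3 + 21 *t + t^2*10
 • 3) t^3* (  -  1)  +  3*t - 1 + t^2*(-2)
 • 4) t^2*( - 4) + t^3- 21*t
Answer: 2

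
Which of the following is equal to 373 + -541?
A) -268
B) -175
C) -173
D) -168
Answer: D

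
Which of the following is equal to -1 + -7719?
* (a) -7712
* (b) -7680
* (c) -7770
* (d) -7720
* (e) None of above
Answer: d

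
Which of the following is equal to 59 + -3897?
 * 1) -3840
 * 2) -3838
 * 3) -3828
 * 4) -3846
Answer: 2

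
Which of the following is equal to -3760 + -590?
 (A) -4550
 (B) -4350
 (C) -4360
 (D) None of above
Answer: B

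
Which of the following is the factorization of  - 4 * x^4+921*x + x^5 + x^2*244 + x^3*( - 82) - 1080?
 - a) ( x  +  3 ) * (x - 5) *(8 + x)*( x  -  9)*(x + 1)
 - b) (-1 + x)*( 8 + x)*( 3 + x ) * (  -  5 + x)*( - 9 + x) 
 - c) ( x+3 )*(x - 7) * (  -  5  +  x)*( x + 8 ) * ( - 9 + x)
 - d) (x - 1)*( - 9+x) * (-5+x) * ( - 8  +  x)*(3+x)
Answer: b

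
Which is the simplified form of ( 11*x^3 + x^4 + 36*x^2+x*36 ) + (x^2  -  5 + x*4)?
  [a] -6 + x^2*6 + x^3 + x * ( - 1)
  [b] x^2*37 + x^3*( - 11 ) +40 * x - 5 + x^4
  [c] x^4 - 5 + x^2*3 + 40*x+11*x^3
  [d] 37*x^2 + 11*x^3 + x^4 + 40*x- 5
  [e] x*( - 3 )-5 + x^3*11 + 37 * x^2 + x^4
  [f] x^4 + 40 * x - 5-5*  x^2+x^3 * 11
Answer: d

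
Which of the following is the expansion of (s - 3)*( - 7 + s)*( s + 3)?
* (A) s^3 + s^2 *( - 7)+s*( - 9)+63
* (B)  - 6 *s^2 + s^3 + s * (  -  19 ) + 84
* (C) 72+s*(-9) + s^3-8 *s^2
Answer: A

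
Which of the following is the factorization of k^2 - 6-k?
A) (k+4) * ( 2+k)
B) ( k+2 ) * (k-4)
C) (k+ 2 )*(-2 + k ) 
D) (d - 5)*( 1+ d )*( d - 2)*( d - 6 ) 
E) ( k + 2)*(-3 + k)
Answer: E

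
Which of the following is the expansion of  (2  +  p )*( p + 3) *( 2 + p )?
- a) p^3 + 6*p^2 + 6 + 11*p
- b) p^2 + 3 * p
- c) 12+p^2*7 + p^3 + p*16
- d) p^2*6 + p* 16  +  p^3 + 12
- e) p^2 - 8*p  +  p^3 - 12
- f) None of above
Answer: c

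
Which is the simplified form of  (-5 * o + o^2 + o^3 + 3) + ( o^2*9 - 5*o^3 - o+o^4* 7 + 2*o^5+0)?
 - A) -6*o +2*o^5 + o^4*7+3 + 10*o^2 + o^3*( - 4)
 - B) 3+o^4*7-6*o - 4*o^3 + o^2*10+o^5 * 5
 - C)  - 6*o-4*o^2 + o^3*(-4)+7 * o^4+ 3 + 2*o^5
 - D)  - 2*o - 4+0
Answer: A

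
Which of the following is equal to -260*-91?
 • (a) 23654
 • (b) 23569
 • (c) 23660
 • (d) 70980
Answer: c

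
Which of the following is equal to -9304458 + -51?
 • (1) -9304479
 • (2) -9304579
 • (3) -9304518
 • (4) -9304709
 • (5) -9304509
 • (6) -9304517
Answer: 5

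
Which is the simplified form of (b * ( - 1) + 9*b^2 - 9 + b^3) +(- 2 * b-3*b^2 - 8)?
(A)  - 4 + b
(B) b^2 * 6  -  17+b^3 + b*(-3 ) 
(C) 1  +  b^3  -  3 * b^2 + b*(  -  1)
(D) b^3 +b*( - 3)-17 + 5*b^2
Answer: B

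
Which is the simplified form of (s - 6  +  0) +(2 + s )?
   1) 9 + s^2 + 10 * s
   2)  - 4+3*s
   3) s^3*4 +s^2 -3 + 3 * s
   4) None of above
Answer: 4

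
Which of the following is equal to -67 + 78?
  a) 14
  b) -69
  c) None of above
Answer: c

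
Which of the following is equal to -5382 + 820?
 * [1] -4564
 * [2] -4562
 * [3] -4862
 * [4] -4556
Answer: 2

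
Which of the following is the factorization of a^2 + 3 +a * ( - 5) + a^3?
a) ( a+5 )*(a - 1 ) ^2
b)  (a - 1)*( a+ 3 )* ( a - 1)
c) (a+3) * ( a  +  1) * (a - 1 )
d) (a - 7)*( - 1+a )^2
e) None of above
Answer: b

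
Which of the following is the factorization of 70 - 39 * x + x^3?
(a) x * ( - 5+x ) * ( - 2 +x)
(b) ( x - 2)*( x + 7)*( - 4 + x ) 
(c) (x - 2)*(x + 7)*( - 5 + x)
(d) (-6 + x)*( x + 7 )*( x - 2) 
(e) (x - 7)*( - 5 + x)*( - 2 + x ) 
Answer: c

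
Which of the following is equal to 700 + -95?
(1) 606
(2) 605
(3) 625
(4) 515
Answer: 2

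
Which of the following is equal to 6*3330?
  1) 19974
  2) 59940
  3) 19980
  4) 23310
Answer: 3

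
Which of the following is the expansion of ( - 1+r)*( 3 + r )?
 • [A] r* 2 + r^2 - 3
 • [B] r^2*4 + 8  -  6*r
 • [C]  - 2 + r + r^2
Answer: A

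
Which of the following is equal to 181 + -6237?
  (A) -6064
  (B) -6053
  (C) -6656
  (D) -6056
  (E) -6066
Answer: D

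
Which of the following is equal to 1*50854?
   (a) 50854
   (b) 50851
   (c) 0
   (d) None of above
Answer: a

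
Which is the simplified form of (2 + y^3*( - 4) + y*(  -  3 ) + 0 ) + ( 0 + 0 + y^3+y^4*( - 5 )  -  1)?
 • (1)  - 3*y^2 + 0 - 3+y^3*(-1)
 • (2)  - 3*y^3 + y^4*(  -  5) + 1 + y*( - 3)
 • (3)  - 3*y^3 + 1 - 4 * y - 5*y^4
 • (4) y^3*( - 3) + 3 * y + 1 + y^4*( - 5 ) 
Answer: 2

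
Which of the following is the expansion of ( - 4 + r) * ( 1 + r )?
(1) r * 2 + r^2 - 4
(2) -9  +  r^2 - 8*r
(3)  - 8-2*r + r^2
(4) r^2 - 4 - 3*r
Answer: 4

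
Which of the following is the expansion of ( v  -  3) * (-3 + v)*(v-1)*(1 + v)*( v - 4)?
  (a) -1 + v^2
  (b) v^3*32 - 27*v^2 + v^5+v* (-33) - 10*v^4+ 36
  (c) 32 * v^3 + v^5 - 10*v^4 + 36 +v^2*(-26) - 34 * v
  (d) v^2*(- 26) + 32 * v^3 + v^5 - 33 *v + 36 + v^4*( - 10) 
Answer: d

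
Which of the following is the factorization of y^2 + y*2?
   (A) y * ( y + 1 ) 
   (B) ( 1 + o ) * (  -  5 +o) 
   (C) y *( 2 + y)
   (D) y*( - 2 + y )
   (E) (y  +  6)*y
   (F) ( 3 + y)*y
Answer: C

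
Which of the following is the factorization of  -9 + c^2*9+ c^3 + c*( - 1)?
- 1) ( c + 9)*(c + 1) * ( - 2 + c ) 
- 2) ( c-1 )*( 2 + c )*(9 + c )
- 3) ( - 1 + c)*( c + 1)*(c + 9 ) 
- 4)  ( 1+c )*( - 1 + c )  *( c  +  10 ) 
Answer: 3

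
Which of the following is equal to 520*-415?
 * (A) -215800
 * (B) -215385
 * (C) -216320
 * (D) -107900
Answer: A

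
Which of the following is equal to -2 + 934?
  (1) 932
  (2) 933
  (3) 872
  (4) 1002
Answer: 1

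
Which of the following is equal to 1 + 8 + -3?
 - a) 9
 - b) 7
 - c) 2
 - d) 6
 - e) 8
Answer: d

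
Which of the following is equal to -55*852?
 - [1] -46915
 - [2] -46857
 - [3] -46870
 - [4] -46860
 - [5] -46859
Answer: 4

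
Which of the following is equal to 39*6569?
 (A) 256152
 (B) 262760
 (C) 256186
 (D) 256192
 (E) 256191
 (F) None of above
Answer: E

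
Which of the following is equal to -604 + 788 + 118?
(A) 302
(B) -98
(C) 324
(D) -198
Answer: A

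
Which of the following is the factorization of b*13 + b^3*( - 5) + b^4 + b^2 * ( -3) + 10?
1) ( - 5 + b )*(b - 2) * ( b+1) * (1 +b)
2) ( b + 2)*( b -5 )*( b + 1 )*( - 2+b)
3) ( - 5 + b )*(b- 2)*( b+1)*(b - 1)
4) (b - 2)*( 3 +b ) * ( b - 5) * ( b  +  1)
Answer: 1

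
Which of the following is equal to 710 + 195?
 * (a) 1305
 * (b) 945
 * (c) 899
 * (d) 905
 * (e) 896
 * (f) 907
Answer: d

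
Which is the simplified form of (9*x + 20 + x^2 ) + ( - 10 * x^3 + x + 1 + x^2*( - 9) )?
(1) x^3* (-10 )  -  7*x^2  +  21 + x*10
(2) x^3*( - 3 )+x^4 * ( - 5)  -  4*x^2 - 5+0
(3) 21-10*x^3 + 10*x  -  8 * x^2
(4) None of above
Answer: 3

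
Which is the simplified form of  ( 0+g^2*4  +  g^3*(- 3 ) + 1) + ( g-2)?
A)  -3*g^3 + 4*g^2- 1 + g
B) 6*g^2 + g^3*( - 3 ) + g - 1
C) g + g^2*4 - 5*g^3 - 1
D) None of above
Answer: A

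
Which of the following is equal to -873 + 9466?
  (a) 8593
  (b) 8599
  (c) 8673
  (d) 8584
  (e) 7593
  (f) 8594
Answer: a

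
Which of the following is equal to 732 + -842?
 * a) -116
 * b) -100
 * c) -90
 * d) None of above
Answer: d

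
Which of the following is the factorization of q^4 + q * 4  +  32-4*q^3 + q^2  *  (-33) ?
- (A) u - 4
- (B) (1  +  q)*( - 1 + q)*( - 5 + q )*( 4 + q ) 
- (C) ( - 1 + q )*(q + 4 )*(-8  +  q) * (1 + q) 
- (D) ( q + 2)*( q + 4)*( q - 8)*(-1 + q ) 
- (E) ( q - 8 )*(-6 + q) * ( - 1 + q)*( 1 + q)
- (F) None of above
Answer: C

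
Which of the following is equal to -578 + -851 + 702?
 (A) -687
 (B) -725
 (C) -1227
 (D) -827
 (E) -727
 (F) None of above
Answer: E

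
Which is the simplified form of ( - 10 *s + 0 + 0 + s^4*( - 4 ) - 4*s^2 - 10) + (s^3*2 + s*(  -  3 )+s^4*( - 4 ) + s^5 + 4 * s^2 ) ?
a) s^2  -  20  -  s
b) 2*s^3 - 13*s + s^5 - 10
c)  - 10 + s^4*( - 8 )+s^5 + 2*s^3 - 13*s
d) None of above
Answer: c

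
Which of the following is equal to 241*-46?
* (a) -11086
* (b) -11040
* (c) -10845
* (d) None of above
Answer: a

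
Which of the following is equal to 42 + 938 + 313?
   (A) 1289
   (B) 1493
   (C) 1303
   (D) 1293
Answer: D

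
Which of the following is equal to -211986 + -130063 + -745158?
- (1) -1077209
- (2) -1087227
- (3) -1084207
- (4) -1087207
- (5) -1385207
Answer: 4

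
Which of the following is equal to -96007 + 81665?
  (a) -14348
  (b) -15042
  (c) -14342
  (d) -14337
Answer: c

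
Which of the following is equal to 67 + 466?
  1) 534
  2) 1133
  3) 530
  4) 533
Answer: 4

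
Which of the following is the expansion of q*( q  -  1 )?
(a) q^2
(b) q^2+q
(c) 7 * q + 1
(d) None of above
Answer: d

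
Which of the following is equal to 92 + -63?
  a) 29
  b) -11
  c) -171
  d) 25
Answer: a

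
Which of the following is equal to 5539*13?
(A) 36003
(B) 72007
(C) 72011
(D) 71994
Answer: B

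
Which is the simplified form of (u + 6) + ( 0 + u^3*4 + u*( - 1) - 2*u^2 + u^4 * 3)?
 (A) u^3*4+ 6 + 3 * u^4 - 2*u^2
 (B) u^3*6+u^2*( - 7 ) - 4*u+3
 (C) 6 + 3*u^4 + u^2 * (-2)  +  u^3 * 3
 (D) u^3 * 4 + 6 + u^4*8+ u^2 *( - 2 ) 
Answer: A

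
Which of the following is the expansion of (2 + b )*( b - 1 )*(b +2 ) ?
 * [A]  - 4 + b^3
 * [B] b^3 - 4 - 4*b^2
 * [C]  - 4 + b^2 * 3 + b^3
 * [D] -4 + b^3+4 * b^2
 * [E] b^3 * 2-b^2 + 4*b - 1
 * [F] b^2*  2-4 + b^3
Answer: C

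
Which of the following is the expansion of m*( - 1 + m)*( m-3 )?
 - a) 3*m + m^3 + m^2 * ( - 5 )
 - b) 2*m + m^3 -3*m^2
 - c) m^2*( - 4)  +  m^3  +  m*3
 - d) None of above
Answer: c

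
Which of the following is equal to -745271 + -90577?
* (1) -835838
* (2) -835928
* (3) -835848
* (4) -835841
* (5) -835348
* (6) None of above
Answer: 3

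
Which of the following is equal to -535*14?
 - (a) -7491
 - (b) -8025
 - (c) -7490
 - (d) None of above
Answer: c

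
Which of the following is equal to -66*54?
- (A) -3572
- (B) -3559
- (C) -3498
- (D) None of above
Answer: D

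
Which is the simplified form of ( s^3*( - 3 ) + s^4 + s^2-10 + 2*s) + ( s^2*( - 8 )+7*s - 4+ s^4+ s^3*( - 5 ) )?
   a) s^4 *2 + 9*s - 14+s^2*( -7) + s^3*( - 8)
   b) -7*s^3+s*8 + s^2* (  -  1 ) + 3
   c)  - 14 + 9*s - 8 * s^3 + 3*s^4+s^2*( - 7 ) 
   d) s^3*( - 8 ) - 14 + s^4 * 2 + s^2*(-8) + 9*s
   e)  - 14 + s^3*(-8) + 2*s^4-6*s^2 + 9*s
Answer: a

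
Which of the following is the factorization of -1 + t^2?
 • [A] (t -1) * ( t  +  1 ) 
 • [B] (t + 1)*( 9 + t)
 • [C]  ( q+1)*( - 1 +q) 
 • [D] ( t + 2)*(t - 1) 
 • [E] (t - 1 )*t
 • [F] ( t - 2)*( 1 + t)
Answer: A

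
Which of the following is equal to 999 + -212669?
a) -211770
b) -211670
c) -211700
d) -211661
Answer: b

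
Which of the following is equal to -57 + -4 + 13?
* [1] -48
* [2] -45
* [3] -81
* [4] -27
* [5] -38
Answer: 1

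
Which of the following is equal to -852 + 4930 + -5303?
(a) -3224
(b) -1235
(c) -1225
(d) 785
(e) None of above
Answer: c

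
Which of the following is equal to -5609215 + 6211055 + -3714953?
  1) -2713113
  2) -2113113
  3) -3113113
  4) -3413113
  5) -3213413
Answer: 3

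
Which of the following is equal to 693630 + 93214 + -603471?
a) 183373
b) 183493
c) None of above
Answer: a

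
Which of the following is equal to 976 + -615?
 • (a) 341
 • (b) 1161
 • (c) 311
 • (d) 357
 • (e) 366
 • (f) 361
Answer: f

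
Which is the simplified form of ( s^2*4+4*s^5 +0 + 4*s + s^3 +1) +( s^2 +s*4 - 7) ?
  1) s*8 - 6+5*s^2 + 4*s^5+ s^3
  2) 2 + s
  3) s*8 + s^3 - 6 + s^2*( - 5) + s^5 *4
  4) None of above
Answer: 1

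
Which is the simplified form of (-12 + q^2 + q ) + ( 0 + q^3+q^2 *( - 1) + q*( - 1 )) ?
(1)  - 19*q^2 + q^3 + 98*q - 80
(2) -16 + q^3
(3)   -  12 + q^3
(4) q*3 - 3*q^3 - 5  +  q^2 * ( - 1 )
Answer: 3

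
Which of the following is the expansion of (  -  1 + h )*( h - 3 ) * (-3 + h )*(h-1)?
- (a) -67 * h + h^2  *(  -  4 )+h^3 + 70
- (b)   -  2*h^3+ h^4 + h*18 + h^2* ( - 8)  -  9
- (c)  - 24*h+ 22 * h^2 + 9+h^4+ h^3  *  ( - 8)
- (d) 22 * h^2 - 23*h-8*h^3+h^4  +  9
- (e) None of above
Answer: c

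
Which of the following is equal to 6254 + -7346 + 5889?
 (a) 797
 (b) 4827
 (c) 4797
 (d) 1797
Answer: c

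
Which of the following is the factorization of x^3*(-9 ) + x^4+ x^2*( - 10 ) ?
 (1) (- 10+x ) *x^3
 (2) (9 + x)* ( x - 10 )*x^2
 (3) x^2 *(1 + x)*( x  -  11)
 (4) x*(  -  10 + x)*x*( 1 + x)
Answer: 4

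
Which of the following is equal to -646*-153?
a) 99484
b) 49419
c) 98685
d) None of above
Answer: d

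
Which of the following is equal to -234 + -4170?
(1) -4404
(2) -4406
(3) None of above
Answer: 1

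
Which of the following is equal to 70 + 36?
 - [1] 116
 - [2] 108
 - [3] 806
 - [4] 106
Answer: 4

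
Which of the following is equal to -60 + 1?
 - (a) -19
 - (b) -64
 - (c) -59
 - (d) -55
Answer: c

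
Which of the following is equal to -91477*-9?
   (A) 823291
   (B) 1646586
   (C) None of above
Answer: C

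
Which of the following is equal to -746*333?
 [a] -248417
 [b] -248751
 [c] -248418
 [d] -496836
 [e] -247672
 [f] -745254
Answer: c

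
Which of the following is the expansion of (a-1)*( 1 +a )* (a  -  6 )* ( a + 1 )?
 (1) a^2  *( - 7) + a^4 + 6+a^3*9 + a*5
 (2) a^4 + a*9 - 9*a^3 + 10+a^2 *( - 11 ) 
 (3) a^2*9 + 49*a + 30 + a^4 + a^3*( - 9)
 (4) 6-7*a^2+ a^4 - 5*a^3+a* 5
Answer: 4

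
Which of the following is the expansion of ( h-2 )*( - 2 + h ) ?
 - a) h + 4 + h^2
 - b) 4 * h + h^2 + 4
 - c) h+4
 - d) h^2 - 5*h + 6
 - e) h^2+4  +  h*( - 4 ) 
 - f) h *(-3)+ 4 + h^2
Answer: e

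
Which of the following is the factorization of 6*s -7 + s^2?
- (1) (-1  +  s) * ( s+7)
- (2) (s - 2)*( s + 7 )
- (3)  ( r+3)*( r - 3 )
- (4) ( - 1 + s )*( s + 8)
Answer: 1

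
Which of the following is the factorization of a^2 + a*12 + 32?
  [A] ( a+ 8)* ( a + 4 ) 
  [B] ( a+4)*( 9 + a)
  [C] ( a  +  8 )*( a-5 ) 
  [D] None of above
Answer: A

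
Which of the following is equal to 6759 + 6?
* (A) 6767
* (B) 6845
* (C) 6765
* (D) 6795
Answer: C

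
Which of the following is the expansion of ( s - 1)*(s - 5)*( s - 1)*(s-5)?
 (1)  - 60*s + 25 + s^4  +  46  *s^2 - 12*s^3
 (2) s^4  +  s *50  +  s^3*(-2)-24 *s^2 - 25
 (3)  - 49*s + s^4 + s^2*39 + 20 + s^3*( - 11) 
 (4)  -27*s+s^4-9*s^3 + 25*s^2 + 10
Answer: 1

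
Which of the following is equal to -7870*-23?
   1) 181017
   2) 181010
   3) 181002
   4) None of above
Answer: 2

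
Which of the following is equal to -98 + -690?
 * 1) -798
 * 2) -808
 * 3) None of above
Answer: 3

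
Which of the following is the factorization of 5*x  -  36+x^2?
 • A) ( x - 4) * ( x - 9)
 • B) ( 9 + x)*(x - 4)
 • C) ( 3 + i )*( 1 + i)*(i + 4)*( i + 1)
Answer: B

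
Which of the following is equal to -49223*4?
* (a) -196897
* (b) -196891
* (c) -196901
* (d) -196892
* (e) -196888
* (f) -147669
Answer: d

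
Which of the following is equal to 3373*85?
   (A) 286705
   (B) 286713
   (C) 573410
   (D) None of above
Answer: A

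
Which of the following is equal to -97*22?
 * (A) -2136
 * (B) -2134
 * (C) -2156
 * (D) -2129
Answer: B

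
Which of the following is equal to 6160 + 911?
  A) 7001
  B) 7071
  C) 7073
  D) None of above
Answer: B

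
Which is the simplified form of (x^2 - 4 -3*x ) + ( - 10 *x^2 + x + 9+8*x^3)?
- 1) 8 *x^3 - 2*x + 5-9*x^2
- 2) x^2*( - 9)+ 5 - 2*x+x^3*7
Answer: 1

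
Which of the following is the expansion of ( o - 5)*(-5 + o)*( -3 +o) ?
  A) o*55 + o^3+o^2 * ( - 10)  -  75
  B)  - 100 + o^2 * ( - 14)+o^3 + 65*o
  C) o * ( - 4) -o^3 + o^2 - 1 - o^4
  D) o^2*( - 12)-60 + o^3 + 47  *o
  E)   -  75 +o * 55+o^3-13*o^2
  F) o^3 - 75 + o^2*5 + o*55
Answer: E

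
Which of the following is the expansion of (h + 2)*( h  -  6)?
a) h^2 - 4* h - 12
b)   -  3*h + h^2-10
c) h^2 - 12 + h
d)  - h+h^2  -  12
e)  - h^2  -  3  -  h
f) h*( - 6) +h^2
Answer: a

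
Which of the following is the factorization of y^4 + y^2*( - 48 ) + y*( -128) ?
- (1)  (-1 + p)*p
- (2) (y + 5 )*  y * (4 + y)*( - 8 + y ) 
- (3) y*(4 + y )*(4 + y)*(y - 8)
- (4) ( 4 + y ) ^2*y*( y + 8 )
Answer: 3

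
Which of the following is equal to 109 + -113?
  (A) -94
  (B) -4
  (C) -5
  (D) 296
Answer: B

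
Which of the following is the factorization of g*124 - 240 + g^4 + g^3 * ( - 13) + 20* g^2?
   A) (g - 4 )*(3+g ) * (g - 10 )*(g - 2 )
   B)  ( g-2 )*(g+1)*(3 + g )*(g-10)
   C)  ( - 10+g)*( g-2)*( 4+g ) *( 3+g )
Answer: A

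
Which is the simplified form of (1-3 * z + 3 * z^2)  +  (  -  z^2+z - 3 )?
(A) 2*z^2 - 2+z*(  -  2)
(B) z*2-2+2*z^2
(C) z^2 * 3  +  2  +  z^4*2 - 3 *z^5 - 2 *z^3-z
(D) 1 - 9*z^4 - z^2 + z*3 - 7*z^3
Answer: A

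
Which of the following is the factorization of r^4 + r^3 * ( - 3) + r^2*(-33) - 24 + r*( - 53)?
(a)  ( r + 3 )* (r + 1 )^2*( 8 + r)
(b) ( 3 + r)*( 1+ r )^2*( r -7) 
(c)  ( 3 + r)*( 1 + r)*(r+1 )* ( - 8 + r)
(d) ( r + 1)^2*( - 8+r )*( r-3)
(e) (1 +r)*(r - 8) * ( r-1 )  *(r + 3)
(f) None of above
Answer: c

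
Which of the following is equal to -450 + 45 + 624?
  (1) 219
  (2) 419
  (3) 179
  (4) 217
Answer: 1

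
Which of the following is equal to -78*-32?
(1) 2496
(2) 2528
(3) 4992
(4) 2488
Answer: 1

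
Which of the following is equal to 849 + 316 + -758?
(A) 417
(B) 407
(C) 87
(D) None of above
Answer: B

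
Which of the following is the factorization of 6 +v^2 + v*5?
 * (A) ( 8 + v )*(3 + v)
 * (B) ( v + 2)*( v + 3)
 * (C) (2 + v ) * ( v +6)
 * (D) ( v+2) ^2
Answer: B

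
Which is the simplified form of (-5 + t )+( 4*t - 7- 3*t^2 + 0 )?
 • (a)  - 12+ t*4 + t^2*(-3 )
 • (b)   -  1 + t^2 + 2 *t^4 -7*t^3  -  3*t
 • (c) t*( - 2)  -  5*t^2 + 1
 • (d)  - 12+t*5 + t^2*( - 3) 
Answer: d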